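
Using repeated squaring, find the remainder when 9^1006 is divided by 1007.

99

9^1 ≡ 9 (mod 1007)
9^2 ≡ 9^2 = 81 ≡ 81 (mod 1007)
9^4 ≡ 81^2 = 6561 ≡ 519 (mod 1007)
9^8 ≡ 519^2 = 269361 ≡ 492 (mod 1007)
9^16 ≡ 492^2 = 242064 ≡ 384 (mod 1007)
9^32 ≡ 384^2 = 147456 ≡ 434 (mod 1007)
9^64 ≡ 434^2 = 188356 ≡ 47 (mod 1007)
9^128 ≡ 47^2 = 2209 ≡ 195 (mod 1007)
9^256 ≡ 195^2 = 38025 ≡ 766 (mod 1007)
9^512 ≡ 766^2 = 586756 ≡ 682 (mod 1007)
1006 = 512 + 256 + 128 + 64 + 32 + 8 + 4 + 2 in binary powers of 2.
So 9^1006 ≡ 682 · 766 · 195 · 47 · 434 · 492 · 519 · 81 ≡ 99 (mod 1007).
Since 99 ≠ 1, base 9 is a Fermat witness: 1007 is composite.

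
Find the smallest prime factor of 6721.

11

6721 is odd.
Digit sum 16, not divisible by 3.
Ends in 1: not divisible by 5.
7: 6721 = 7·960 + 1
11: 6721 = 11·611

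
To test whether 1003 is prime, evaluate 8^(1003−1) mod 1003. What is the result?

812

8^1 ≡ 8 (mod 1003)
8^2 ≡ 8^2 = 64 ≡ 64 (mod 1003)
8^4 ≡ 64^2 = 4096 ≡ 84 (mod 1003)
8^8 ≡ 84^2 = 7056 ≡ 35 (mod 1003)
8^16 ≡ 35^2 = 1225 ≡ 222 (mod 1003)
8^32 ≡ 222^2 = 49284 ≡ 137 (mod 1003)
8^64 ≡ 137^2 = 18769 ≡ 715 (mod 1003)
8^128 ≡ 715^2 = 511225 ≡ 698 (mod 1003)
8^256 ≡ 698^2 = 487204 ≡ 749 (mod 1003)
8^512 ≡ 749^2 = 561001 ≡ 324 (mod 1003)
1002 = 512 + 256 + 128 + 64 + 32 + 8 + 2 in binary powers of 2.
So 8^1002 ≡ 324 · 749 · 698 · 715 · 137 · 35 · 64 ≡ 812 (mod 1003).
Since 812 ≠ 1, base 8 is a Fermat witness: 1003 is composite.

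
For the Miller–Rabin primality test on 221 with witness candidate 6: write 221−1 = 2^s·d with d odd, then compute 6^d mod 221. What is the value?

221 − 1 = 220 = 2^2 · 55, so d = 55.
6^1 ≡ 6 (mod 221)
6^2 ≡ 6^2 = 36 ≡ 36 (mod 221)
6^4 ≡ 36^2 = 1296 ≡ 191 (mod 221)
6^8 ≡ 191^2 = 36481 ≡ 16 (mod 221)
6^16 ≡ 16^2 = 256 ≡ 35 (mod 221)
6^32 ≡ 35^2 = 1225 ≡ 120 (mod 221)
55 = 32 + 16 + 4 + 2 + 1 in binary powers of 2.
So 6^55 ≡ 120 · 35 · 191 · 36 · 6 ≡ 150 (mod 221).
Squaring chain: 150 → 179; never reaches −1, so base 6 is a Miller–Rabin witness that 221 is composite.

150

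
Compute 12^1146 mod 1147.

12^1 ≡ 12 (mod 1147)
12^2 ≡ 12^2 = 144 ≡ 144 (mod 1147)
12^4 ≡ 144^2 = 20736 ≡ 90 (mod 1147)
12^8 ≡ 90^2 = 8100 ≡ 71 (mod 1147)
12^16 ≡ 71^2 = 5041 ≡ 453 (mod 1147)
12^32 ≡ 453^2 = 205209 ≡ 1043 (mod 1147)
12^64 ≡ 1043^2 = 1087849 ≡ 493 (mod 1147)
12^128 ≡ 493^2 = 243049 ≡ 1032 (mod 1147)
12^256 ≡ 1032^2 = 1065024 ≡ 608 (mod 1147)
12^512 ≡ 608^2 = 369664 ≡ 330 (mod 1147)
12^1024 ≡ 330^2 = 108900 ≡ 1082 (mod 1147)
1146 = 1024 + 64 + 32 + 16 + 8 + 2 in binary powers of 2.
So 12^1146 ≡ 1082 · 493 · 1043 · 453 · 71 · 144 ≡ 1025 (mod 1147).
Since 1025 ≠ 1, base 12 is a Fermat witness: 1147 is composite.

1025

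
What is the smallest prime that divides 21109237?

21109237 is odd.
Digit sum 25, not divisible by 3.
Ends in 7: not divisible by 5.
7: 21109237 = 7·3015605 + 2
11: 21109237 = 11·1919021 + 6
13: 21109237 = 13·1623787 + 6
17: 21109237 = 17·1241719 + 14
19: 21109237 = 19·1111012 + 9
23: 21109237 = 23·917792 + 21
29: 21109237 = 29·727904 + 21
31: 21109237 = 31·680943 + 4
37: 21109237 = 37·570519 + 34
41: 21109237 = 41·514859 + 18
43: 21109237 = 43·490912 + 21
47: 21109237 = 47·449132 + 33
53: 21109237 = 53·398287 + 26
59: 21109237 = 59·357783 + 40
61: 21109237 = 61·346053 + 4
67: 21109237 = 67·315063 + 16
71: 21109237 = 71·297313 + 14
73: 21109237 = 73·289167 + 46
79: 21109237 = 79·267205 + 42
83: 21109237 = 83·254328 + 13
89: 21109237 = 89·237182 + 39
97: 21109237 = 97·217621

97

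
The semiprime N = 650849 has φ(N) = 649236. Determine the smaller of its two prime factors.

787

φ(n) = (p−1)(q−1) = n − (p+q) + 1, so p + q = 650849 − 649236 + 1 = 1614.
p and q are the roots of t² − 1614t + 650849 = 0.
Discriminant: 1614² − 4·650849 = 2604996 − 2603396 = 1600; √1600 = 40.
q = (1614 − 40)/2 = 787, p = (1614 + 40)/2 = 827.
Check: 787 · 827 = 650849.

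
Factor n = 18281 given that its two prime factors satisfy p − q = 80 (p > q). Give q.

Since p = q + 80, we have 18281 = q(q + 80), so q² + 80q − 18281 = 0.
Discriminant: 80² + 4·18281 = 6400 + 73124 = 79524; √79524 = 282.
q = (−80 + 282)/2 = 101, and p = q + 80 = 181.
Check: 101 · 181 = 18281.

101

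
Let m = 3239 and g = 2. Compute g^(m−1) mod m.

2^1 ≡ 2 (mod 3239)
2^2 ≡ 2^2 = 4 ≡ 4 (mod 3239)
2^4 ≡ 4^2 = 16 ≡ 16 (mod 3239)
2^8 ≡ 16^2 = 256 ≡ 256 (mod 3239)
2^16 ≡ 256^2 = 65536 ≡ 756 (mod 3239)
2^32 ≡ 756^2 = 571536 ≡ 1472 (mod 3239)
2^64 ≡ 1472^2 = 2166784 ≡ 3132 (mod 3239)
2^128 ≡ 3132^2 = 9809424 ≡ 1732 (mod 3239)
2^256 ≡ 1732^2 = 2999824 ≡ 510 (mod 3239)
2^512 ≡ 510^2 = 260100 ≡ 980 (mod 3239)
2^1024 ≡ 980^2 = 960400 ≡ 1656 (mod 3239)
2^2048 ≡ 1656^2 = 2742336 ≡ 2142 (mod 3239)
3238 = 2048 + 1024 + 128 + 32 + 4 + 2 in binary powers of 2.
So 2^3238 ≡ 2142 · 1656 · 1732 · 1472 · 16 · 4 ≡ 318 (mod 3239).
Since 318 ≠ 1, base 2 is a Fermat witness: 3239 is composite.

318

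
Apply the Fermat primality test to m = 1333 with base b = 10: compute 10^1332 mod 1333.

686

10^1 ≡ 10 (mod 1333)
10^2 ≡ 10^2 = 100 ≡ 100 (mod 1333)
10^4 ≡ 100^2 = 10000 ≡ 669 (mod 1333)
10^8 ≡ 669^2 = 447561 ≡ 1006 (mod 1333)
10^16 ≡ 1006^2 = 1012036 ≡ 289 (mod 1333)
10^32 ≡ 289^2 = 83521 ≡ 875 (mod 1333)
10^64 ≡ 875^2 = 765625 ≡ 483 (mod 1333)
10^128 ≡ 483^2 = 233289 ≡ 14 (mod 1333)
10^256 ≡ 14^2 = 196 ≡ 196 (mod 1333)
10^512 ≡ 196^2 = 38416 ≡ 1092 (mod 1333)
10^1024 ≡ 1092^2 = 1192464 ≡ 762 (mod 1333)
1332 = 1024 + 256 + 32 + 16 + 4 in binary powers of 2.
So 10^1332 ≡ 762 · 196 · 875 · 289 · 669 ≡ 686 (mod 1333).
Since 686 ≠ 1, base 10 is a Fermat witness: 1333 is composite.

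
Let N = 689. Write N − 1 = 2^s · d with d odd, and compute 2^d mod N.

689 − 1 = 688 = 2^4 · 43, so d = 43.
2^1 ≡ 2 (mod 689)
2^2 ≡ 2^2 = 4 ≡ 4 (mod 689)
2^4 ≡ 4^2 = 16 ≡ 16 (mod 689)
2^8 ≡ 16^2 = 256 ≡ 256 (mod 689)
2^16 ≡ 256^2 = 65536 ≡ 81 (mod 689)
2^32 ≡ 81^2 = 6561 ≡ 360 (mod 689)
43 = 32 + 8 + 2 + 1 in binary powers of 2.
So 2^43 ≡ 360 · 256 · 4 · 2 ≡ 50 (mod 689).
Squaring chain: 50 → 433 → 81 → 360; never reaches −1, so base 2 is a Miller–Rabin witness that 689 is composite.

50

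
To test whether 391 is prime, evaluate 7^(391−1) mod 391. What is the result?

213

7^1 ≡ 7 (mod 391)
7^2 ≡ 7^2 = 49 ≡ 49 (mod 391)
7^4 ≡ 49^2 = 2401 ≡ 55 (mod 391)
7^8 ≡ 55^2 = 3025 ≡ 288 (mod 391)
7^16 ≡ 288^2 = 82944 ≡ 52 (mod 391)
7^32 ≡ 52^2 = 2704 ≡ 358 (mod 391)
7^64 ≡ 358^2 = 128164 ≡ 307 (mod 391)
7^128 ≡ 307^2 = 94249 ≡ 18 (mod 391)
7^256 ≡ 18^2 = 324 ≡ 324 (mod 391)
390 = 256 + 128 + 4 + 2 in binary powers of 2.
So 7^390 ≡ 324 · 18 · 55 · 49 ≡ 213 (mod 391).
Since 213 ≠ 1, base 7 is a Fermat witness: 391 is composite.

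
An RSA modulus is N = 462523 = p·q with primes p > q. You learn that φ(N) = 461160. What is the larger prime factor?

φ(n) = (p−1)(q−1) = n − (p+q) + 1, so p + q = 462523 − 461160 + 1 = 1364.
p and q are the roots of t² − 1364t + 462523 = 0.
Discriminant: 1364² − 4·462523 = 1860496 − 1850092 = 10404; √10404 = 102.
q = (1364 − 102)/2 = 631, p = (1364 + 102)/2 = 733.
Check: 631 · 733 = 462523.

733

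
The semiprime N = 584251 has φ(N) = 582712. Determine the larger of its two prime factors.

863

φ(n) = (p−1)(q−1) = n − (p+q) + 1, so p + q = 584251 − 582712 + 1 = 1540.
p and q are the roots of t² − 1540t + 584251 = 0.
Discriminant: 1540² − 4·584251 = 2371600 − 2337004 = 34596; √34596 = 186.
q = (1540 − 186)/2 = 677, p = (1540 + 186)/2 = 863.
Check: 677 · 863 = 584251.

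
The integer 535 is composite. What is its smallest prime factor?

535 is odd.
Digit sum 13, not divisible by 3.
Ends in 5: divisible by 5.

5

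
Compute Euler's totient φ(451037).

Factor: 451037 = 29 · 103 · 151.
φ(451037) = (29−1) · (103−1) · (151−1) = 28 · 102 · 150 = 428400.

428400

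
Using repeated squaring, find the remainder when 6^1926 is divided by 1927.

777

6^1 ≡ 6 (mod 1927)
6^2 ≡ 6^2 = 36 ≡ 36 (mod 1927)
6^4 ≡ 36^2 = 1296 ≡ 1296 (mod 1927)
6^8 ≡ 1296^2 = 1679616 ≡ 1199 (mod 1927)
6^16 ≡ 1199^2 = 1437601 ≡ 59 (mod 1927)
6^32 ≡ 59^2 = 3481 ≡ 1554 (mod 1927)
6^64 ≡ 1554^2 = 2414916 ≡ 385 (mod 1927)
6^128 ≡ 385^2 = 148225 ≡ 1773 (mod 1927)
6^256 ≡ 1773^2 = 3143529 ≡ 592 (mod 1927)
6^512 ≡ 592^2 = 350464 ≡ 1677 (mod 1927)
6^1024 ≡ 1677^2 = 2812329 ≡ 836 (mod 1927)
1926 = 1024 + 512 + 256 + 128 + 4 + 2 in binary powers of 2.
So 6^1926 ≡ 836 · 1677 · 592 · 1773 · 1296 · 36 ≡ 777 (mod 1927).
Since 777 ≠ 1, base 6 is a Fermat witness: 1927 is composite.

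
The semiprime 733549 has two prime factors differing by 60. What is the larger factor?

887

Since p = q + 60, we have 733549 = q(q + 60), so q² + 60q − 733549 = 0.
Discriminant: 60² + 4·733549 = 3600 + 2934196 = 2937796; √2937796 = 1714.
q = (−60 + 1714)/2 = 827, and p = q + 60 = 887.
Check: 827 · 887 = 733549.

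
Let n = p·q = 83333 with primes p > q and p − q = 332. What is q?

167

Since p = q + 332, we have 83333 = q(q + 332), so q² + 332q − 83333 = 0.
Discriminant: 332² + 4·83333 = 110224 + 333332 = 443556; √443556 = 666.
q = (−332 + 666)/2 = 167, and p = q + 332 = 499.
Check: 167 · 499 = 83333.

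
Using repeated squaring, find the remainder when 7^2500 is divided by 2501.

1721

7^1 ≡ 7 (mod 2501)
7^2 ≡ 7^2 = 49 ≡ 49 (mod 2501)
7^4 ≡ 49^2 = 2401 ≡ 2401 (mod 2501)
7^8 ≡ 2401^2 = 5764801 ≡ 2497 (mod 2501)
7^16 ≡ 2497^2 = 6235009 ≡ 16 (mod 2501)
7^32 ≡ 16^2 = 256 ≡ 256 (mod 2501)
7^64 ≡ 256^2 = 65536 ≡ 510 (mod 2501)
7^128 ≡ 510^2 = 260100 ≡ 2497 (mod 2501)
7^256 ≡ 2497^2 = 6235009 ≡ 16 (mod 2501)
7^512 ≡ 16^2 = 256 ≡ 256 (mod 2501)
7^1024 ≡ 256^2 = 65536 ≡ 510 (mod 2501)
7^2048 ≡ 510^2 = 260100 ≡ 2497 (mod 2501)
2500 = 2048 + 256 + 128 + 64 + 4 in binary powers of 2.
So 7^2500 ≡ 2497 · 16 · 2497 · 510 · 2401 ≡ 1721 (mod 2501).
Since 1721 ≠ 1, base 7 is a Fermat witness: 2501 is composite.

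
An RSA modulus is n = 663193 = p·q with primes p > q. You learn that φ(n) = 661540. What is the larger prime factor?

971

φ(n) = (p−1)(q−1) = n − (p+q) + 1, so p + q = 663193 − 661540 + 1 = 1654.
p and q are the roots of t² − 1654t + 663193 = 0.
Discriminant: 1654² − 4·663193 = 2735716 − 2652772 = 82944; √82944 = 288.
q = (1654 − 288)/2 = 683, p = (1654 + 288)/2 = 971.
Check: 683 · 971 = 663193.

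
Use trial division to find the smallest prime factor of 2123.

2123 is odd.
Digit sum 8, not divisible by 3.
Ends in 3: not divisible by 5.
7: 2123 = 7·303 + 2
11: 2123 = 11·193

11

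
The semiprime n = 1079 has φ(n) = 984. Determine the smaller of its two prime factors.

φ(n) = (p−1)(q−1) = n − (p+q) + 1, so p + q = 1079 − 984 + 1 = 96.
p and q are the roots of t² − 96t + 1079 = 0.
Discriminant: 96² − 4·1079 = 9216 − 4316 = 4900; √4900 = 70.
q = (96 − 70)/2 = 13, p = (96 + 70)/2 = 83.
Check: 13 · 83 = 1079.

13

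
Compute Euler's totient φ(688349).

660960

Factor: 688349 = 41 · 103 · 163.
φ(688349) = (41−1) · (103−1) · (163−1) = 40 · 102 · 162 = 660960.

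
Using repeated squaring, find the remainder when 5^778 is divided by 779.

5^1 ≡ 5 (mod 779)
5^2 ≡ 5^2 = 25 ≡ 25 (mod 779)
5^4 ≡ 25^2 = 625 ≡ 625 (mod 779)
5^8 ≡ 625^2 = 390625 ≡ 346 (mod 779)
5^16 ≡ 346^2 = 119716 ≡ 529 (mod 779)
5^32 ≡ 529^2 = 279841 ≡ 180 (mod 779)
5^64 ≡ 180^2 = 32400 ≡ 461 (mod 779)
5^128 ≡ 461^2 = 212521 ≡ 633 (mod 779)
5^256 ≡ 633^2 = 400689 ≡ 283 (mod 779)
5^512 ≡ 283^2 = 80089 ≡ 631 (mod 779)
778 = 512 + 256 + 8 + 2 in binary powers of 2.
So 5^778 ≡ 631 · 283 · 346 · 25 ≡ 720 (mod 779).
Since 720 ≠ 1, base 5 is a Fermat witness: 779 is composite.

720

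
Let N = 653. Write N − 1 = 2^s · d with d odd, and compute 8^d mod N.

504

653 − 1 = 652 = 2^2 · 163, so d = 163.
8^1 ≡ 8 (mod 653)
8^2 ≡ 8^2 = 64 ≡ 64 (mod 653)
8^4 ≡ 64^2 = 4096 ≡ 178 (mod 653)
8^8 ≡ 178^2 = 31684 ≡ 340 (mod 653)
8^16 ≡ 340^2 = 115600 ≡ 19 (mod 653)
8^32 ≡ 19^2 = 361 ≡ 361 (mod 653)
8^64 ≡ 361^2 = 130321 ≡ 374 (mod 653)
8^128 ≡ 374^2 = 139876 ≡ 134 (mod 653)
163 = 128 + 32 + 2 + 1 in binary powers of 2.
So 8^163 ≡ 134 · 361 · 64 · 8 ≡ 504 (mod 653).
Squaring chain: 504 → 652; reaches −1, so base 8 does not prove 653 composite.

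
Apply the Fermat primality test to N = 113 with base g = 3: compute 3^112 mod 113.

3^1 ≡ 3 (mod 113)
3^2 ≡ 3^2 = 9 ≡ 9 (mod 113)
3^4 ≡ 9^2 = 81 ≡ 81 (mod 113)
3^8 ≡ 81^2 = 6561 ≡ 7 (mod 113)
3^16 ≡ 7^2 = 49 ≡ 49 (mod 113)
3^32 ≡ 49^2 = 2401 ≡ 28 (mod 113)
3^64 ≡ 28^2 = 784 ≡ 106 (mod 113)
112 = 64 + 32 + 16 in binary powers of 2.
So 3^112 ≡ 106 · 28 · 49 ≡ 1 (mod 113).
Since the result is 1, base 3 gives no evidence that 113 is composite.

1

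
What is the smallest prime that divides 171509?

171509 is odd.
Digit sum 23, not divisible by 3.
Ends in 9: not divisible by 5.
7: 171509 = 7·24501 + 2
11: 171509 = 11·15591 + 8
13: 171509 = 13·13193

13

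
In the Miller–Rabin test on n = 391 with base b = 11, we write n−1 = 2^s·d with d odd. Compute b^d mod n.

107

391 − 1 = 390 = 2^1 · 195, so d = 195.
11^1 ≡ 11 (mod 391)
11^2 ≡ 11^2 = 121 ≡ 121 (mod 391)
11^4 ≡ 121^2 = 14641 ≡ 174 (mod 391)
11^8 ≡ 174^2 = 30276 ≡ 169 (mod 391)
11^16 ≡ 169^2 = 28561 ≡ 18 (mod 391)
11^32 ≡ 18^2 = 324 ≡ 324 (mod 391)
11^64 ≡ 324^2 = 104976 ≡ 188 (mod 391)
11^128 ≡ 188^2 = 35344 ≡ 154 (mod 391)
195 = 128 + 64 + 2 + 1 in binary powers of 2.
So 11^195 ≡ 154 · 188 · 121 · 11 ≡ 107 (mod 391).
Squaring chain: 107; never reaches −1, so base 11 is a Miller–Rabin witness that 391 is composite.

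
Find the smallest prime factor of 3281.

3281 is odd.
Digit sum 14, not divisible by 3.
Ends in 1: not divisible by 5.
7: 3281 = 7·468 + 5
11: 3281 = 11·298 + 3
13: 3281 = 13·252 + 5
17: 3281 = 17·193

17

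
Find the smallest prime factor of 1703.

13

1703 is odd.
Digit sum 11, not divisible by 3.
Ends in 3: not divisible by 5.
7: 1703 = 7·243 + 2
11: 1703 = 11·154 + 9
13: 1703 = 13·131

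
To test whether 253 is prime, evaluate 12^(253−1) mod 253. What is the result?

232

12^1 ≡ 12 (mod 253)
12^2 ≡ 12^2 = 144 ≡ 144 (mod 253)
12^4 ≡ 144^2 = 20736 ≡ 243 (mod 253)
12^8 ≡ 243^2 = 59049 ≡ 100 (mod 253)
12^16 ≡ 100^2 = 10000 ≡ 133 (mod 253)
12^32 ≡ 133^2 = 17689 ≡ 232 (mod 253)
12^64 ≡ 232^2 = 53824 ≡ 188 (mod 253)
12^128 ≡ 188^2 = 35344 ≡ 177 (mod 253)
252 = 128 + 64 + 32 + 16 + 8 + 4 in binary powers of 2.
So 12^252 ≡ 177 · 188 · 232 · 133 · 100 · 243 ≡ 232 (mod 253).
Since 232 ≠ 1, base 12 is a Fermat witness: 253 is composite.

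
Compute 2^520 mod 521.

2^1 ≡ 2 (mod 521)
2^2 ≡ 2^2 = 4 ≡ 4 (mod 521)
2^4 ≡ 4^2 = 16 ≡ 16 (mod 521)
2^8 ≡ 16^2 = 256 ≡ 256 (mod 521)
2^16 ≡ 256^2 = 65536 ≡ 411 (mod 521)
2^32 ≡ 411^2 = 168921 ≡ 117 (mod 521)
2^64 ≡ 117^2 = 13689 ≡ 143 (mod 521)
2^128 ≡ 143^2 = 20449 ≡ 130 (mod 521)
2^256 ≡ 130^2 = 16900 ≡ 228 (mod 521)
2^512 ≡ 228^2 = 51984 ≡ 405 (mod 521)
520 = 512 + 8 in binary powers of 2.
So 2^520 ≡ 405 · 256 ≡ 1 (mod 521).
Since the result is 1, base 2 gives no evidence that 521 is composite.

1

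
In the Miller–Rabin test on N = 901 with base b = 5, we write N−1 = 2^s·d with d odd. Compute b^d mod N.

277

901 − 1 = 900 = 2^2 · 225, so d = 225.
5^1 ≡ 5 (mod 901)
5^2 ≡ 5^2 = 25 ≡ 25 (mod 901)
5^4 ≡ 25^2 = 625 ≡ 625 (mod 901)
5^8 ≡ 625^2 = 390625 ≡ 492 (mod 901)
5^16 ≡ 492^2 = 242064 ≡ 596 (mod 901)
5^32 ≡ 596^2 = 355216 ≡ 222 (mod 901)
5^64 ≡ 222^2 = 49284 ≡ 630 (mod 901)
5^128 ≡ 630^2 = 396900 ≡ 460 (mod 901)
225 = 128 + 64 + 32 + 1 in binary powers of 2.
So 5^225 ≡ 460 · 630 · 222 · 5 ≡ 277 (mod 901).
Squaring chain: 277 → 144; never reaches −1, so base 5 is a Miller–Rabin witness that 901 is composite.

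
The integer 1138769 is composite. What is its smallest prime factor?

43

1138769 is odd.
Digit sum 35, not divisible by 3.
Ends in 9: not divisible by 5.
7: 1138769 = 7·162681 + 2
11: 1138769 = 11·103524 + 5
13: 1138769 = 13·87597 + 8
17: 1138769 = 17·66986 + 7
19: 1138769 = 19·59935 + 4
23: 1138769 = 23·49511 + 16
29: 1138769 = 29·39267 + 26
31: 1138769 = 31·36734 + 15
37: 1138769 = 37·30777 + 20
41: 1138769 = 41·27774 + 35
43: 1138769 = 43·26483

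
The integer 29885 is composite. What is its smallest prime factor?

5

29885 is odd.
Digit sum 32, not divisible by 3.
Ends in 5: divisible by 5.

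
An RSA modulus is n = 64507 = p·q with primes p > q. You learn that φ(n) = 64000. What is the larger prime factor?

φ(n) = (p−1)(q−1) = n − (p+q) + 1, so p + q = 64507 − 64000 + 1 = 508.
p and q are the roots of t² − 508t + 64507 = 0.
Discriminant: 508² − 4·64507 = 258064 − 258028 = 36; √36 = 6.
q = (508 − 6)/2 = 251, p = (508 + 6)/2 = 257.
Check: 251 · 257 = 64507.

257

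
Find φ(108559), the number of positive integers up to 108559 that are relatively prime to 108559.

Factor: 108559 = 11 · 71 · 139.
φ(108559) = (11−1) · (71−1) · (139−1) = 10 · 70 · 138 = 96600.

96600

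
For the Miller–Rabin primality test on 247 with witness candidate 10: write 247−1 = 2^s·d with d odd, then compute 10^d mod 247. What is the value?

247 − 1 = 246 = 2^1 · 123, so d = 123.
10^1 ≡ 10 (mod 247)
10^2 ≡ 10^2 = 100 ≡ 100 (mod 247)
10^4 ≡ 100^2 = 10000 ≡ 120 (mod 247)
10^8 ≡ 120^2 = 14400 ≡ 74 (mod 247)
10^16 ≡ 74^2 = 5476 ≡ 42 (mod 247)
10^32 ≡ 42^2 = 1764 ≡ 35 (mod 247)
10^64 ≡ 35^2 = 1225 ≡ 237 (mod 247)
123 = 64 + 32 + 16 + 8 + 2 + 1 in binary powers of 2.
So 10^123 ≡ 237 · 35 · 42 · 74 · 100 · 10 ≡ 103 (mod 247).
Squaring chain: 103; never reaches −1, so base 10 is a Miller–Rabin witness that 247 is composite.

103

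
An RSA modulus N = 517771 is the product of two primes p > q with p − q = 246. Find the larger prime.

853

Since p = q + 246, we have 517771 = q(q + 246), so q² + 246q − 517771 = 0.
Discriminant: 246² + 4·517771 = 60516 + 2071084 = 2131600; √2131600 = 1460.
q = (−246 + 1460)/2 = 607, and p = q + 246 = 853.
Check: 607 · 853 = 517771.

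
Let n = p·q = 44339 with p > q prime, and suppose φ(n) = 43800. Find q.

φ(n) = (p−1)(q−1) = n − (p+q) + 1, so p + q = 44339 − 43800 + 1 = 540.
p and q are the roots of t² − 540t + 44339 = 0.
Discriminant: 540² − 4·44339 = 291600 − 177356 = 114244; √114244 = 338.
q = (540 − 338)/2 = 101, p = (540 + 338)/2 = 439.
Check: 101 · 439 = 44339.

101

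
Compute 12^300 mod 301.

64

12^1 ≡ 12 (mod 301)
12^2 ≡ 12^2 = 144 ≡ 144 (mod 301)
12^4 ≡ 144^2 = 20736 ≡ 268 (mod 301)
12^8 ≡ 268^2 = 71824 ≡ 186 (mod 301)
12^16 ≡ 186^2 = 34596 ≡ 282 (mod 301)
12^32 ≡ 282^2 = 79524 ≡ 60 (mod 301)
12^64 ≡ 60^2 = 3600 ≡ 289 (mod 301)
12^128 ≡ 289^2 = 83521 ≡ 144 (mod 301)
12^256 ≡ 144^2 = 20736 ≡ 268 (mod 301)
300 = 256 + 32 + 8 + 4 in binary powers of 2.
So 12^300 ≡ 268 · 60 · 186 · 268 ≡ 64 (mod 301).
Since 64 ≠ 1, base 12 is a Fermat witness: 301 is composite.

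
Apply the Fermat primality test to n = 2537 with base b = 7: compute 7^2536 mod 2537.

7^1 ≡ 7 (mod 2537)
7^2 ≡ 7^2 = 49 ≡ 49 (mod 2537)
7^4 ≡ 49^2 = 2401 ≡ 2401 (mod 2537)
7^8 ≡ 2401^2 = 5764801 ≡ 737 (mod 2537)
7^16 ≡ 737^2 = 543169 ≡ 251 (mod 2537)
7^32 ≡ 251^2 = 63001 ≡ 2113 (mod 2537)
7^64 ≡ 2113^2 = 4464769 ≡ 2186 (mod 2537)
7^128 ≡ 2186^2 = 4778596 ≡ 1425 (mod 2537)
7^256 ≡ 1425^2 = 2030625 ≡ 1025 (mod 2537)
7^512 ≡ 1025^2 = 1050625 ≡ 307 (mod 2537)
7^1024 ≡ 307^2 = 94249 ≡ 380 (mod 2537)
7^2048 ≡ 380^2 = 144400 ≡ 2328 (mod 2537)
2536 = 2048 + 256 + 128 + 64 + 32 + 8 in binary powers of 2.
So 7^2536 ≡ 2328 · 1025 · 1425 · 2186 · 2113 · 737 ≡ 122 (mod 2537).
Since 122 ≠ 1, base 7 is a Fermat witness: 2537 is composite.

122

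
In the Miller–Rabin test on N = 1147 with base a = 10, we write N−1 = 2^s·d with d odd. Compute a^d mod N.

1147 − 1 = 1146 = 2^1 · 573, so d = 573.
10^1 ≡ 10 (mod 1147)
10^2 ≡ 10^2 = 100 ≡ 100 (mod 1147)
10^4 ≡ 100^2 = 10000 ≡ 824 (mod 1147)
10^8 ≡ 824^2 = 678976 ≡ 1099 (mod 1147)
10^16 ≡ 1099^2 = 1207801 ≡ 10 (mod 1147)
10^32 ≡ 10^2 = 100 ≡ 100 (mod 1147)
10^64 ≡ 100^2 = 10000 ≡ 824 (mod 1147)
10^128 ≡ 824^2 = 678976 ≡ 1099 (mod 1147)
10^256 ≡ 1099^2 = 1207801 ≡ 10 (mod 1147)
10^512 ≡ 10^2 = 100 ≡ 100 (mod 1147)
573 = 512 + 32 + 16 + 8 + 4 + 1 in binary powers of 2.
So 10^573 ≡ 100 · 100 · 10 · 1099 · 824 · 10 ≡ 1000 (mod 1147).
Squaring chain: 1000; never reaches −1, so base 10 is a Miller–Rabin witness that 1147 is composite.

1000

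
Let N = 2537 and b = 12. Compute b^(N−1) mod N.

12^1 ≡ 12 (mod 2537)
12^2 ≡ 12^2 = 144 ≡ 144 (mod 2537)
12^4 ≡ 144^2 = 20736 ≡ 440 (mod 2537)
12^8 ≡ 440^2 = 193600 ≡ 788 (mod 2537)
12^16 ≡ 788^2 = 620944 ≡ 1916 (mod 2537)
12^32 ≡ 1916^2 = 3671056 ≡ 17 (mod 2537)
12^64 ≡ 17^2 = 289 ≡ 289 (mod 2537)
12^128 ≡ 289^2 = 83521 ≡ 2337 (mod 2537)
12^256 ≡ 2337^2 = 5461569 ≡ 1945 (mod 2537)
12^512 ≡ 1945^2 = 3783025 ≡ 358 (mod 2537)
12^1024 ≡ 358^2 = 128164 ≡ 1314 (mod 2537)
12^2048 ≡ 1314^2 = 1726596 ≡ 1436 (mod 2537)
2536 = 2048 + 256 + 128 + 64 + 32 + 8 in binary powers of 2.
So 12^2536 ≡ 1436 · 1945 · 2337 · 289 · 17 · 788 ≡ 196 (mod 2537).
Since 196 ≠ 1, base 12 is a Fermat witness: 2537 is composite.

196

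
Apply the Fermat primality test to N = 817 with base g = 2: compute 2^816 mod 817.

2^1 ≡ 2 (mod 817)
2^2 ≡ 2^2 = 4 ≡ 4 (mod 817)
2^4 ≡ 4^2 = 16 ≡ 16 (mod 817)
2^8 ≡ 16^2 = 256 ≡ 256 (mod 817)
2^16 ≡ 256^2 = 65536 ≡ 176 (mod 817)
2^32 ≡ 176^2 = 30976 ≡ 747 (mod 817)
2^64 ≡ 747^2 = 558009 ≡ 815 (mod 817)
2^128 ≡ 815^2 = 664225 ≡ 4 (mod 817)
2^256 ≡ 4^2 = 16 ≡ 16 (mod 817)
2^512 ≡ 16^2 = 256 ≡ 256 (mod 817)
816 = 512 + 256 + 32 + 16 in binary powers of 2.
So 2^816 ≡ 256 · 16 · 747 · 176 ≡ 102 (mod 817).
Since 102 ≠ 1, base 2 is a Fermat witness: 817 is composite.

102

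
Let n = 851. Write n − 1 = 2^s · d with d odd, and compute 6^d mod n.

851 − 1 = 850 = 2^1 · 425, so d = 425.
6^1 ≡ 6 (mod 851)
6^2 ≡ 6^2 = 36 ≡ 36 (mod 851)
6^4 ≡ 36^2 = 1296 ≡ 445 (mod 851)
6^8 ≡ 445^2 = 198025 ≡ 593 (mod 851)
6^16 ≡ 593^2 = 351649 ≡ 186 (mod 851)
6^32 ≡ 186^2 = 34596 ≡ 556 (mod 851)
6^64 ≡ 556^2 = 309136 ≡ 223 (mod 851)
6^128 ≡ 223^2 = 49729 ≡ 371 (mod 851)
6^256 ≡ 371^2 = 137641 ≡ 630 (mod 851)
425 = 256 + 128 + 32 + 8 + 1 in binary powers of 2.
So 6^425 ≡ 630 · 371 · 556 · 593 · 6 ≡ 302 (mod 851).
Squaring chain: 302; never reaches −1, so base 6 is a Miller–Rabin witness that 851 is composite.

302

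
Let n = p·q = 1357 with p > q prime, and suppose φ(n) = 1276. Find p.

φ(n) = (p−1)(q−1) = n − (p+q) + 1, so p + q = 1357 − 1276 + 1 = 82.
p and q are the roots of t² − 82t + 1357 = 0.
Discriminant: 82² − 4·1357 = 6724 − 5428 = 1296; √1296 = 36.
q = (82 − 36)/2 = 23, p = (82 + 36)/2 = 59.
Check: 23 · 59 = 1357.

59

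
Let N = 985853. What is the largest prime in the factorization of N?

89

985853 = 11 · 89623
89623 = 19 · 4717
4717 = 53 · 89
89 is prime.
So 985853 = 11 · 19 · 53 · 89; the largest prime factor is 89.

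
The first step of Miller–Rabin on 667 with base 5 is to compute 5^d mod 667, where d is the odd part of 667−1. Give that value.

332

667 − 1 = 666 = 2^1 · 333, so d = 333.
5^1 ≡ 5 (mod 667)
5^2 ≡ 5^2 = 25 ≡ 25 (mod 667)
5^4 ≡ 25^2 = 625 ≡ 625 (mod 667)
5^8 ≡ 625^2 = 390625 ≡ 430 (mod 667)
5^16 ≡ 430^2 = 184900 ≡ 141 (mod 667)
5^32 ≡ 141^2 = 19881 ≡ 538 (mod 667)
5^64 ≡ 538^2 = 289444 ≡ 633 (mod 667)
5^128 ≡ 633^2 = 400689 ≡ 489 (mod 667)
5^256 ≡ 489^2 = 239121 ≡ 335 (mod 667)
333 = 256 + 64 + 8 + 4 + 1 in binary powers of 2.
So 5^333 ≡ 335 · 633 · 430 · 625 · 5 ≡ 332 (mod 667).
Squaring chain: 332; never reaches −1, so base 5 is a Miller–Rabin witness that 667 is composite.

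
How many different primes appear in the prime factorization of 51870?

51870 = 2 · 25935
25935 = 3 · 8645
8645 = 5 · 1729
1729 = 7 · 247
247 = 13 · 19
51870 = 2 · 3 · 5 · 7 · 13 · 19, which has 6 distinct prime factors.

6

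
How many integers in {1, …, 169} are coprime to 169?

156

Factor: 169 = 13^2.
φ(169) = 13^1·(13−1) = 156.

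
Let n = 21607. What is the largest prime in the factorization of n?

21607 = 17 · 1271
1271 = 31 · 41
41 is prime.
So 21607 = 17 · 31 · 41; the largest prime factor is 41.

41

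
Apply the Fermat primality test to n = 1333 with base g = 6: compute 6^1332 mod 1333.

6^1 ≡ 6 (mod 1333)
6^2 ≡ 6^2 = 36 ≡ 36 (mod 1333)
6^4 ≡ 36^2 = 1296 ≡ 1296 (mod 1333)
6^8 ≡ 1296^2 = 1679616 ≡ 36 (mod 1333)
6^16 ≡ 36^2 = 1296 ≡ 1296 (mod 1333)
6^32 ≡ 1296^2 = 1679616 ≡ 36 (mod 1333)
6^64 ≡ 36^2 = 1296 ≡ 1296 (mod 1333)
6^128 ≡ 1296^2 = 1679616 ≡ 36 (mod 1333)
6^256 ≡ 36^2 = 1296 ≡ 1296 (mod 1333)
6^512 ≡ 1296^2 = 1679616 ≡ 36 (mod 1333)
6^1024 ≡ 36^2 = 1296 ≡ 1296 (mod 1333)
1332 = 1024 + 256 + 32 + 16 + 4 in binary powers of 2.
So 6^1332 ≡ 1296 · 1296 · 36 · 1296 · 1296 ≡ 1 (mod 1333).
Since the result is 1, base 6 gives no evidence that 1333 is composite.

1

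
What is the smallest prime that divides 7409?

31

7409 is odd.
Digit sum 20, not divisible by 3.
Ends in 9: not divisible by 5.
7: 7409 = 7·1058 + 3
11: 7409 = 11·673 + 6
13: 7409 = 13·569 + 12
17: 7409 = 17·435 + 14
19: 7409 = 19·389 + 18
23: 7409 = 23·322 + 3
29: 7409 = 29·255 + 14
31: 7409 = 31·239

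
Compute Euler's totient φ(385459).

Factor: 385459 = 61 · 71 · 89.
φ(385459) = (61−1) · (71−1) · (89−1) = 60 · 70 · 88 = 369600.

369600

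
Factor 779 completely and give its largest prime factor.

779 = 19 · 41
41 is prime.
So 779 = 19 · 41; the largest prime factor is 41.

41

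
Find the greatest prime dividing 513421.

513421 = 67 · 7663
7663 = 79 · 97
97 is prime.
So 513421 = 67 · 79 · 97; the largest prime factor is 97.

97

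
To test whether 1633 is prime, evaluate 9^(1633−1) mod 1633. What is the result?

9^1 ≡ 9 (mod 1633)
9^2 ≡ 9^2 = 81 ≡ 81 (mod 1633)
9^4 ≡ 81^2 = 6561 ≡ 29 (mod 1633)
9^8 ≡ 29^2 = 841 ≡ 841 (mod 1633)
9^16 ≡ 841^2 = 707281 ≡ 192 (mod 1633)
9^32 ≡ 192^2 = 36864 ≡ 938 (mod 1633)
9^64 ≡ 938^2 = 879844 ≡ 1290 (mod 1633)
9^128 ≡ 1290^2 = 1664100 ≡ 73 (mod 1633)
9^256 ≡ 73^2 = 5329 ≡ 430 (mod 1633)
9^512 ≡ 430^2 = 184900 ≡ 371 (mod 1633)
9^1024 ≡ 371^2 = 137641 ≡ 469 (mod 1633)
1632 = 1024 + 512 + 64 + 32 in binary powers of 2.
So 9^1632 ≡ 469 · 371 · 1290 · 938 ≡ 1294 (mod 1633).
Since 1294 ≠ 1, base 9 is a Fermat witness: 1633 is composite.

1294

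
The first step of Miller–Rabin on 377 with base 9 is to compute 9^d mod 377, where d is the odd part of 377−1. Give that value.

237

377 − 1 = 376 = 2^3 · 47, so d = 47.
9^1 ≡ 9 (mod 377)
9^2 ≡ 9^2 = 81 ≡ 81 (mod 377)
9^4 ≡ 81^2 = 6561 ≡ 152 (mod 377)
9^8 ≡ 152^2 = 23104 ≡ 107 (mod 377)
9^16 ≡ 107^2 = 11449 ≡ 139 (mod 377)
9^32 ≡ 139^2 = 19321 ≡ 94 (mod 377)
47 = 32 + 8 + 4 + 2 + 1 in binary powers of 2.
So 9^47 ≡ 94 · 107 · 152 · 81 · 9 ≡ 237 (mod 377).
Squaring chain: 237 → 373 → 16; never reaches −1, so base 9 is a Miller–Rabin witness that 377 is composite.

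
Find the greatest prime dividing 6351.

6351 = 3 · 2117
2117 = 29 · 73
73 is prime.
So 6351 = 3 · 29 · 73; the largest prime factor is 73.

73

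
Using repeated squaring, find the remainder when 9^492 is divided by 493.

9^1 ≡ 9 (mod 493)
9^2 ≡ 9^2 = 81 ≡ 81 (mod 493)
9^4 ≡ 81^2 = 6561 ≡ 152 (mod 493)
9^8 ≡ 152^2 = 23104 ≡ 426 (mod 493)
9^16 ≡ 426^2 = 181476 ≡ 52 (mod 493)
9^32 ≡ 52^2 = 2704 ≡ 239 (mod 493)
9^64 ≡ 239^2 = 57121 ≡ 426 (mod 493)
9^128 ≡ 426^2 = 181476 ≡ 52 (mod 493)
9^256 ≡ 52^2 = 2704 ≡ 239 (mod 493)
492 = 256 + 128 + 64 + 32 + 8 + 4 in binary powers of 2.
So 9^492 ≡ 239 · 52 · 426 · 239 · 426 · 152 ≡ 458 (mod 493).
Since 458 ≠ 1, base 9 is a Fermat witness: 493 is composite.

458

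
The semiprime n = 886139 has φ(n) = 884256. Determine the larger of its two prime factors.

φ(n) = (p−1)(q−1) = n − (p+q) + 1, so p + q = 886139 − 884256 + 1 = 1884.
p and q are the roots of t² − 1884t + 886139 = 0.
Discriminant: 1884² − 4·886139 = 3549456 − 3544556 = 4900; √4900 = 70.
q = (1884 − 70)/2 = 907, p = (1884 + 70)/2 = 977.
Check: 907 · 977 = 886139.

977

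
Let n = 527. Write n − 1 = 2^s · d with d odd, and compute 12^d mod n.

527 − 1 = 526 = 2^1 · 263, so d = 263.
12^1 ≡ 12 (mod 527)
12^2 ≡ 12^2 = 144 ≡ 144 (mod 527)
12^4 ≡ 144^2 = 20736 ≡ 183 (mod 527)
12^8 ≡ 183^2 = 33489 ≡ 288 (mod 527)
12^16 ≡ 288^2 = 82944 ≡ 205 (mod 527)
12^32 ≡ 205^2 = 42025 ≡ 392 (mod 527)
12^64 ≡ 392^2 = 153664 ≡ 307 (mod 527)
12^128 ≡ 307^2 = 94249 ≡ 443 (mod 527)
12^256 ≡ 443^2 = 196249 ≡ 205 (mod 527)
263 = 256 + 4 + 2 + 1 in binary powers of 2.
So 12^263 ≡ 205 · 183 · 144 · 12 ≡ 177 (mod 527).
Squaring chain: 177; never reaches −1, so base 12 is a Miller–Rabin witness that 527 is composite.

177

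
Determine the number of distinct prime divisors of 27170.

5

27170 = 2 · 13585
13585 = 5 · 2717
2717 = 11 · 247
247 = 13 · 19
27170 = 2 · 5 · 11 · 13 · 19, which has 5 distinct prime factors.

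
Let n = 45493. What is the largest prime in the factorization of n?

45493 = 7 · 6499
6499 = 67 · 97
97 is prime.
So 45493 = 7 · 67 · 97; the largest prime factor is 97.

97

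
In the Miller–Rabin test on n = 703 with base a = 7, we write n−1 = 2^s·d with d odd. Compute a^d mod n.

703 − 1 = 702 = 2^1 · 351, so d = 351.
7^1 ≡ 7 (mod 703)
7^2 ≡ 7^2 = 49 ≡ 49 (mod 703)
7^4 ≡ 49^2 = 2401 ≡ 292 (mod 703)
7^8 ≡ 292^2 = 85264 ≡ 201 (mod 703)
7^16 ≡ 201^2 = 40401 ≡ 330 (mod 703)
7^32 ≡ 330^2 = 108900 ≡ 638 (mod 703)
7^64 ≡ 638^2 = 407044 ≡ 7 (mod 703)
7^128 ≡ 7^2 = 49 ≡ 49 (mod 703)
7^256 ≡ 49^2 = 2401 ≡ 292 (mod 703)
351 = 256 + 64 + 16 + 8 + 4 + 2 + 1 in binary powers of 2.
So 7^351 ≡ 292 · 7 · 330 · 201 · 292 · 49 · 7 ≡ 1 (mod 703).
Since 7^d ≡ 1 (mod 703), base 7 does not prove 703 composite.

1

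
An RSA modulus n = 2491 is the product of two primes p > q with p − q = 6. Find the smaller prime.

47

Since p = q + 6, we have 2491 = q(q + 6), so q² + 6q − 2491 = 0.
Discriminant: 6² + 4·2491 = 36 + 9964 = 10000; √10000 = 100.
q = (−6 + 100)/2 = 47, and p = q + 6 = 53.
Check: 47 · 53 = 2491.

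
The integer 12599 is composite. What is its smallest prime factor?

12599 is odd.
Digit sum 26, not divisible by 3.
Ends in 9: not divisible by 5.
7: 12599 = 7·1799 + 6
11: 12599 = 11·1145 + 4
13: 12599 = 13·969 + 2
17: 12599 = 17·741 + 2
19: 12599 = 19·663 + 2
23: 12599 = 23·547 + 18
29: 12599 = 29·434 + 13
31: 12599 = 31·406 + 13
37: 12599 = 37·340 + 19
41: 12599 = 41·307 + 12
43: 12599 = 43·293

43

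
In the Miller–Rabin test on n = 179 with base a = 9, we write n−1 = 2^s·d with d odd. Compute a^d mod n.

1

179 − 1 = 178 = 2^1 · 89, so d = 89.
9^1 ≡ 9 (mod 179)
9^2 ≡ 9^2 = 81 ≡ 81 (mod 179)
9^4 ≡ 81^2 = 6561 ≡ 117 (mod 179)
9^8 ≡ 117^2 = 13689 ≡ 85 (mod 179)
9^16 ≡ 85^2 = 7225 ≡ 65 (mod 179)
9^32 ≡ 65^2 = 4225 ≡ 108 (mod 179)
9^64 ≡ 108^2 = 11664 ≡ 29 (mod 179)
89 = 64 + 16 + 8 + 1 in binary powers of 2.
So 9^89 ≡ 29 · 65 · 85 · 9 ≡ 1 (mod 179).
Since 9^d ≡ 1 (mod 179), base 9 does not prove 179 composite.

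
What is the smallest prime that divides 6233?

23

6233 is odd.
Digit sum 14, not divisible by 3.
Ends in 3: not divisible by 5.
7: 6233 = 7·890 + 3
11: 6233 = 11·566 + 7
13: 6233 = 13·479 + 6
17: 6233 = 17·366 + 11
19: 6233 = 19·328 + 1
23: 6233 = 23·271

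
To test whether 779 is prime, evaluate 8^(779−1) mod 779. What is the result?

8^1 ≡ 8 (mod 779)
8^2 ≡ 8^2 = 64 ≡ 64 (mod 779)
8^4 ≡ 64^2 = 4096 ≡ 201 (mod 779)
8^8 ≡ 201^2 = 40401 ≡ 672 (mod 779)
8^16 ≡ 672^2 = 451584 ≡ 543 (mod 779)
8^32 ≡ 543^2 = 294849 ≡ 387 (mod 779)
8^64 ≡ 387^2 = 149769 ≡ 201 (mod 779)
8^128 ≡ 201^2 = 40401 ≡ 672 (mod 779)
8^256 ≡ 672^2 = 451584 ≡ 543 (mod 779)
8^512 ≡ 543^2 = 294849 ≡ 387 (mod 779)
778 = 512 + 256 + 8 + 2 in binary powers of 2.
So 8^778 ≡ 387 · 543 · 672 · 64 ≡ 353 (mod 779).
Since 353 ≠ 1, base 8 is a Fermat witness: 779 is composite.

353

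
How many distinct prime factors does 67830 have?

6

67830 = 2 · 33915
33915 = 3 · 11305
11305 = 5 · 2261
2261 = 7 · 323
323 = 17 · 19
67830 = 2 · 3 · 5 · 7 · 17 · 19, which has 6 distinct prime factors.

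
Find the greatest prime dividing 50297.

50297 = 13 · 3869
3869 = 53 · 73
73 is prime.
So 50297 = 13 · 53 · 73; the largest prime factor is 73.

73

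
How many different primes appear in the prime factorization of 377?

2

377 = 13 · 29
377 = 13 · 29, which has 2 distinct prime factors.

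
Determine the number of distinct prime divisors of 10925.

10925 = 5^2 · 437
437 = 19 · 23
10925 = 5^2 · 19 · 23, which has 3 distinct prime factors.

3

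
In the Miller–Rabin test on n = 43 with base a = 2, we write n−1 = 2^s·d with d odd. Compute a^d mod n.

42

43 − 1 = 42 = 2^1 · 21, so d = 21.
2^1 ≡ 2 (mod 43)
2^2 ≡ 2^2 = 4 ≡ 4 (mod 43)
2^4 ≡ 4^2 = 16 ≡ 16 (mod 43)
2^8 ≡ 16^2 = 256 ≡ 41 (mod 43)
2^16 ≡ 41^2 = 1681 ≡ 4 (mod 43)
21 = 16 + 4 + 1 in binary powers of 2.
So 2^21 ≡ 4 · 16 · 2 ≡ 42 (mod 43).
Since 2^d ≡ 42 (mod 43), base 2 does not prove 43 composite.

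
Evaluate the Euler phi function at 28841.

Factor: 28841 = 151 · 191.
φ(28841) = (151−1) · (191−1) = 150 · 190 = 28500.

28500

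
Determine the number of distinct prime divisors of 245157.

5

245157 = 3 · 81719
81719 = 11 · 7429
7429 = 17 · 437
437 = 19 · 23
245157 = 3 · 11 · 17 · 19 · 23, which has 5 distinct prime factors.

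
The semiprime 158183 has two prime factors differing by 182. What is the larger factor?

499

Since p = q + 182, we have 158183 = q(q + 182), so q² + 182q − 158183 = 0.
Discriminant: 182² + 4·158183 = 33124 + 632732 = 665856; √665856 = 816.
q = (−182 + 816)/2 = 317, and p = q + 182 = 499.
Check: 317 · 499 = 158183.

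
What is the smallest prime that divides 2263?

31

2263 is odd.
Digit sum 13, not divisible by 3.
Ends in 3: not divisible by 5.
7: 2263 = 7·323 + 2
11: 2263 = 11·205 + 8
13: 2263 = 13·174 + 1
17: 2263 = 17·133 + 2
19: 2263 = 19·119 + 2
23: 2263 = 23·98 + 9
29: 2263 = 29·78 + 1
31: 2263 = 31·73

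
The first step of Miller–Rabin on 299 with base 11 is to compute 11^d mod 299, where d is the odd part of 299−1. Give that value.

299 − 1 = 298 = 2^1 · 149, so d = 149.
11^1 ≡ 11 (mod 299)
11^2 ≡ 11^2 = 121 ≡ 121 (mod 299)
11^4 ≡ 121^2 = 14641 ≡ 289 (mod 299)
11^8 ≡ 289^2 = 83521 ≡ 100 (mod 299)
11^16 ≡ 100^2 = 10000 ≡ 133 (mod 299)
11^32 ≡ 133^2 = 17689 ≡ 48 (mod 299)
11^64 ≡ 48^2 = 2304 ≡ 211 (mod 299)
11^128 ≡ 211^2 = 44521 ≡ 269 (mod 299)
149 = 128 + 16 + 4 + 1 in binary powers of 2.
So 11^149 ≡ 269 · 133 · 289 · 11 ≡ 267 (mod 299).
Squaring chain: 267; never reaches −1, so base 11 is a Miller–Rabin witness that 299 is composite.

267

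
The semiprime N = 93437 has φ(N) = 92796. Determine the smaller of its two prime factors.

223

φ(n) = (p−1)(q−1) = n − (p+q) + 1, so p + q = 93437 − 92796 + 1 = 642.
p and q are the roots of t² − 642t + 93437 = 0.
Discriminant: 642² − 4·93437 = 412164 − 373748 = 38416; √38416 = 196.
q = (642 − 196)/2 = 223, p = (642 + 196)/2 = 419.
Check: 223 · 419 = 93437.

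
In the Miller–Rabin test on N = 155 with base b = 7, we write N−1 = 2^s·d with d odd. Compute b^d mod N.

155 − 1 = 154 = 2^1 · 77, so d = 77.
7^1 ≡ 7 (mod 155)
7^2 ≡ 7^2 = 49 ≡ 49 (mod 155)
7^4 ≡ 49^2 = 2401 ≡ 76 (mod 155)
7^8 ≡ 76^2 = 5776 ≡ 41 (mod 155)
7^16 ≡ 41^2 = 1681 ≡ 131 (mod 155)
7^32 ≡ 131^2 = 17161 ≡ 111 (mod 155)
7^64 ≡ 111^2 = 12321 ≡ 76 (mod 155)
77 = 64 + 8 + 4 + 1 in binary powers of 2.
So 7^77 ≡ 76 · 41 · 76 · 7 ≡ 142 (mod 155).
Squaring chain: 142; never reaches −1, so base 7 is a Miller–Rabin witness that 155 is composite.

142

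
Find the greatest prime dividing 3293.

3293 = 37 · 89
89 is prime.
So 3293 = 37 · 89; the largest prime factor is 89.

89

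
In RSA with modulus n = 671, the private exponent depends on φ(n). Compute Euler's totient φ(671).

600

Factor: 671 = 11 · 61.
φ(671) = (11−1) · (61−1) = 10 · 60 = 600.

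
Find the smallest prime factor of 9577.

61

9577 is odd.
Digit sum 28, not divisible by 3.
Ends in 7: not divisible by 5.
7: 9577 = 7·1368 + 1
11: 9577 = 11·870 + 7
13: 9577 = 13·736 + 9
17: 9577 = 17·563 + 6
19: 9577 = 19·504 + 1
23: 9577 = 23·416 + 9
29: 9577 = 29·330 + 7
31: 9577 = 31·308 + 29
37: 9577 = 37·258 + 31
41: 9577 = 41·233 + 24
43: 9577 = 43·222 + 31
47: 9577 = 47·203 + 36
53: 9577 = 53·180 + 37
59: 9577 = 59·162 + 19
61: 9577 = 61·157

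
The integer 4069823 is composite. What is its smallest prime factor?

4069823 is odd.
Digit sum 32, not divisible by 3.
Ends in 3: not divisible by 5.
7: 4069823 = 7·581403 + 2
11: 4069823 = 11·369983 + 10
13: 4069823 = 13·313063 + 4
17: 4069823 = 17·239401 + 6
19: 4069823 = 19·214201 + 4
23: 4069823 = 23·176948 + 19
29: 4069823 = 29·140338 + 21
31: 4069823 = 31·131284 + 19
37: 4069823 = 37·109995 + 8
41: 4069823 = 41·99263 + 40
43: 4069823 = 43·94647 + 2
47: 4069823 = 47·86591 + 46
53: 4069823 = 53·76789 + 6
59: 4069823 = 59·68980 + 3
61: 4069823 = 61·66718 + 25
67: 4069823 = 67·60743 + 42
71: 4069823 = 71·57321 + 32
73: 4069823 = 73·55751

73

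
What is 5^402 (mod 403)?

311

5^1 ≡ 5 (mod 403)
5^2 ≡ 5^2 = 25 ≡ 25 (mod 403)
5^4 ≡ 25^2 = 625 ≡ 222 (mod 403)
5^8 ≡ 222^2 = 49284 ≡ 118 (mod 403)
5^16 ≡ 118^2 = 13924 ≡ 222 (mod 403)
5^32 ≡ 222^2 = 49284 ≡ 118 (mod 403)
5^64 ≡ 118^2 = 13924 ≡ 222 (mod 403)
5^128 ≡ 222^2 = 49284 ≡ 118 (mod 403)
5^256 ≡ 118^2 = 13924 ≡ 222 (mod 403)
402 = 256 + 128 + 16 + 2 in binary powers of 2.
So 5^402 ≡ 222 · 118 · 222 · 25 ≡ 311 (mod 403).
Since 311 ≠ 1, base 5 is a Fermat witness: 403 is composite.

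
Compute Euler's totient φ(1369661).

1330000

Factor: 1369661 = 71 · 101 · 191.
φ(1369661) = (71−1) · (101−1) · (191−1) = 70 · 100 · 190 = 1330000.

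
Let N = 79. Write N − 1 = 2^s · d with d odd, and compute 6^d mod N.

78

79 − 1 = 78 = 2^1 · 39, so d = 39.
6^1 ≡ 6 (mod 79)
6^2 ≡ 6^2 = 36 ≡ 36 (mod 79)
6^4 ≡ 36^2 = 1296 ≡ 32 (mod 79)
6^8 ≡ 32^2 = 1024 ≡ 76 (mod 79)
6^16 ≡ 76^2 = 5776 ≡ 9 (mod 79)
6^32 ≡ 9^2 = 81 ≡ 2 (mod 79)
39 = 32 + 4 + 2 + 1 in binary powers of 2.
So 6^39 ≡ 2 · 32 · 36 · 6 ≡ 78 (mod 79).
Since 6^d ≡ 78 (mod 79), base 6 does not prove 79 composite.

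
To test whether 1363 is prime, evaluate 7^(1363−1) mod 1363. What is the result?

7^1 ≡ 7 (mod 1363)
7^2 ≡ 7^2 = 49 ≡ 49 (mod 1363)
7^4 ≡ 49^2 = 2401 ≡ 1038 (mod 1363)
7^8 ≡ 1038^2 = 1077444 ≡ 674 (mod 1363)
7^16 ≡ 674^2 = 454276 ≡ 397 (mod 1363)
7^32 ≡ 397^2 = 157609 ≡ 864 (mod 1363)
7^64 ≡ 864^2 = 746496 ≡ 935 (mod 1363)
7^128 ≡ 935^2 = 874225 ≡ 542 (mod 1363)
7^256 ≡ 542^2 = 293764 ≡ 719 (mod 1363)
7^512 ≡ 719^2 = 516961 ≡ 384 (mod 1363)
7^1024 ≡ 384^2 = 147456 ≡ 252 (mod 1363)
1362 = 1024 + 256 + 64 + 16 + 2 in binary powers of 2.
So 7^1362 ≡ 252 · 719 · 935 · 397 · 49 ≡ 545 (mod 1363).
Since 545 ≠ 1, base 7 is a Fermat witness: 1363 is composite.

545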